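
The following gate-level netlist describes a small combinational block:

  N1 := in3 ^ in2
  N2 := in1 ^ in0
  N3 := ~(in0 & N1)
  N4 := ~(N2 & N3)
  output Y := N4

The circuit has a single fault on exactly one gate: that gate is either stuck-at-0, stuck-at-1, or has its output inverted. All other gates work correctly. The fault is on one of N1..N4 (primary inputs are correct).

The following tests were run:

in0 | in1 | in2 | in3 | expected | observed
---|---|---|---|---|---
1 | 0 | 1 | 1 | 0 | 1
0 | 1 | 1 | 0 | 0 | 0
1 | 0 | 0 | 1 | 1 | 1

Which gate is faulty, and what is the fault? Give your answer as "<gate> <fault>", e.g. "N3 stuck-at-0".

Fault-free values for test 1 (in0=1, in1=0, in2=1, in3=1): N1=0, N2=1, N3=1, N4=0, giving Y=0. Observed 1.
Test 1: faults giving observed 1 are {N1 stuck-at-1, N1 inverted output, N2 stuck-at-0, N2 inverted output, N3 stuck-at-0, N3 inverted output, N4 stuck-at-1, N4 inverted output}.
Test 2 (in0=0, in1=1, in2=1, in3=0): fault-free N1=1, N2=1, N3=1, N4=0 → 0; observed 0. Eliminates N2 stuck-at-0, N2 inverted output, N3 stuck-at-0, N3 inverted output, N4 stuck-at-1, N4 inverted output.
Test 3 (in0=1, in1=0, in2=0, in3=1): fault-free N1=1, N2=1, N3=0, N4=1 → 1; observed 1. Eliminates N1 inverted output.
Only N1 stuck-at-1 is consistent with every test.

N1 stuck-at-1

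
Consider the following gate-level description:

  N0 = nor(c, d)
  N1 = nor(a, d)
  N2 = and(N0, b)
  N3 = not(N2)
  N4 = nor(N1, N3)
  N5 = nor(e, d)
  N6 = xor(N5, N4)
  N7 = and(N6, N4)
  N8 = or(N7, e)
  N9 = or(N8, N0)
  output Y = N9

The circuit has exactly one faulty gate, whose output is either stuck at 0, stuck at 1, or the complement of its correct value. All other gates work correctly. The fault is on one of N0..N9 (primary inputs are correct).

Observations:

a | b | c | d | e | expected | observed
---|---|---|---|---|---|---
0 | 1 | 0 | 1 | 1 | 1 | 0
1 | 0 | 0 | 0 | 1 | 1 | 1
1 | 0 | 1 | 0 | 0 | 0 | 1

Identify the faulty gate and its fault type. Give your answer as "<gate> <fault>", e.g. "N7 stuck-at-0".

N8 inverted output

Fault-free values for test 1 (a=0, b=1, c=0, d=1, e=1): N0=0, N1=0, N2=0, N3=1, N4=0, N5=0, N6=0, N7=0, N8=1, N9=1, giving Y=1. Observed 0.
Test 1: faults giving observed 0 are {N8 stuck-at-0, N8 inverted output, N9 stuck-at-0, N9 inverted output}.
Test 2 (a=1, b=0, c=0, d=0, e=1): fault-free N0=1, N1=0, N2=0, N3=1, N4=0, N5=0, N6=0, N7=0, N8=1, N9=1 → 1; observed 1. Eliminates N9 stuck-at-0, N9 inverted output.
Test 3 (a=1, b=0, c=1, d=0, e=0): fault-free N0=0, N1=0, N2=0, N3=1, N4=0, N5=1, N6=1, N7=0, N8=0, N9=0 → 0; observed 1. Eliminates N8 stuck-at-0.
Only N8 inverted output is consistent with every test.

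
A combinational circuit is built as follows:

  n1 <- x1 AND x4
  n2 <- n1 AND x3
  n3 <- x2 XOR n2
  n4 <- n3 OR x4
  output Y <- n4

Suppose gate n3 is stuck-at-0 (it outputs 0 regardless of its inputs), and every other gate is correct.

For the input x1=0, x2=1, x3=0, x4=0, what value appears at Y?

0

Propagate with n3 forced: n1=0, n2=0, n3=0 [stuck-at-0], n4=0.
So Y = 0. (Without the fault it would be 1.)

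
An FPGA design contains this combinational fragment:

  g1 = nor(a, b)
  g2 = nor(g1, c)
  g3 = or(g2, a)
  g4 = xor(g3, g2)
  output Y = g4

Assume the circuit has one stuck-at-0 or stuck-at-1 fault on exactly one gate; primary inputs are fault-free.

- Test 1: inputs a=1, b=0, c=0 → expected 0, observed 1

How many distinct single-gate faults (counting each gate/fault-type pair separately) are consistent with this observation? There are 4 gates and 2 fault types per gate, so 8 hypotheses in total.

Fault-free: g1=0, g2=1, g3=1, g4=0 → 0. Observed 1.
  g1 stuck-at-0: output 0 ✗
  g1 stuck-at-1: output 1 ✓
  g2 stuck-at-0: output 1 ✓
  g2 stuck-at-1: output 0 ✗
  g3 stuck-at-0: output 1 ✓
  g3 stuck-at-1: output 0 ✗
  g4 stuck-at-0: output 0 ✗
  g4 stuck-at-1: output 1 ✓
Consistent faults: {g1 stuck-at-1, g2 stuck-at-0, g3 stuck-at-0, g4 stuck-at-1} — 4 in all.

4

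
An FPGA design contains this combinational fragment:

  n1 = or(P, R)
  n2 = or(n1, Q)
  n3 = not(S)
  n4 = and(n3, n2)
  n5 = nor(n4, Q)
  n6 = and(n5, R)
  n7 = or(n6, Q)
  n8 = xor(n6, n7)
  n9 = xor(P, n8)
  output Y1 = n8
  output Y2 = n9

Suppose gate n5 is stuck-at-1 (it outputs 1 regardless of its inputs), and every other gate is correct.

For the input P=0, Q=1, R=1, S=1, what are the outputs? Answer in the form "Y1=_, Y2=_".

Y1=0, Y2=0

Propagate with n5 forced: n1=1, n2=1, n3=0, n4=0, n5=1 [stuck-at-1], n6=1, n7=1, n8=0, n9=0.
So the outputs are Y1=0, Y2=0. (Without the fault they would be Y1=1, Y2=1.)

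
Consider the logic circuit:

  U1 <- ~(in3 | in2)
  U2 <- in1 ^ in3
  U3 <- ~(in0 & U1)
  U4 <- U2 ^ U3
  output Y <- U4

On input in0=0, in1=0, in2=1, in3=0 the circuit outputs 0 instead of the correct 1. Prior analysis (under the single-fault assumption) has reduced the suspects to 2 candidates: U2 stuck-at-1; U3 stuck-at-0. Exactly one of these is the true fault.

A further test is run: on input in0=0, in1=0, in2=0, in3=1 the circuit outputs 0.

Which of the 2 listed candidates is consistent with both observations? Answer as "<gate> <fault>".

U2 stuck-at-1

Evaluate each candidate on input in0=0, in1=0, in2=0, in3=1:
  U2 stuck-at-1: U1=0, U2=1 [stuck-at-1], U3=1, U4=0 → 0 — matches
  U3 stuck-at-0: U1=0, U2=1, U3=0 [stuck-at-0], U4=1 → 1 — eliminated
Only U2 stuck-at-1 reproduces the observed 0.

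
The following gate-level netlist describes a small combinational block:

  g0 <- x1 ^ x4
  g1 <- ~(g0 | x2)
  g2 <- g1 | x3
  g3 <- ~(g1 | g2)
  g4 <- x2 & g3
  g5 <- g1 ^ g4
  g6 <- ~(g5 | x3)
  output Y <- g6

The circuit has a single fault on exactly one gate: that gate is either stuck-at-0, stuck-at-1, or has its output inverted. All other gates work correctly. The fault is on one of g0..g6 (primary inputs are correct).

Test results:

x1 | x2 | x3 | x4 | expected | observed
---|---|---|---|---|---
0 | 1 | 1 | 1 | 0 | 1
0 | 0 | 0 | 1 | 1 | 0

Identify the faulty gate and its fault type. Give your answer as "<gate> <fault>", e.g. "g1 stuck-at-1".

g6 inverted output

Fault-free values for test 1 (x1=0, x2=1, x3=1, x4=1): g0=1, g1=0, g2=1, g3=0, g4=0, g5=0, g6=0, giving Y=0. Observed 1.
Test 1: faults giving observed 1 are {g6 stuck-at-1, g6 inverted output}.
Test 2 (x1=0, x2=0, x3=0, x4=1): fault-free g0=1, g1=0, g2=0, g3=1, g4=0, g5=0, g6=1 → 1; observed 0. Eliminates g6 stuck-at-1.
Only g6 inverted output is consistent with every test.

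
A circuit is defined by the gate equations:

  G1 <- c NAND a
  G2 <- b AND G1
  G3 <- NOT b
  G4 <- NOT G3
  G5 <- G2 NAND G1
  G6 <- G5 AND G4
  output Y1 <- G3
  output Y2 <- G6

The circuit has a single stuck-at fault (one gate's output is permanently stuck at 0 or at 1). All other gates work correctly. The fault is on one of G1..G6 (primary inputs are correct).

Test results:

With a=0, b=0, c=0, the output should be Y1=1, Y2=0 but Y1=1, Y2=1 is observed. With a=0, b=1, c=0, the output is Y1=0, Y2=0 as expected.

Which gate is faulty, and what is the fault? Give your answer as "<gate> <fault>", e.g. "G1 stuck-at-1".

Fault-free values for test 1 (a=0, b=0, c=0): G1=1, G2=0, G3=1, G4=0, G5=1, G6=0, giving Y1=1, Y2=0. Observed Y1=1, Y2=1.
Test 1: faults giving observed Y1=1, Y2=1 are {G4 stuck-at-1, G6 stuck-at-1}.
Test 2 (a=0, b=1, c=0): fault-free G1=1, G2=1, G3=0, G4=1, G5=0, G6=0 → Y1=0, Y2=0; observed Y1=0, Y2=0. Eliminates G6 stuck-at-1.
Only G4 stuck-at-1 is consistent with every test.

G4 stuck-at-1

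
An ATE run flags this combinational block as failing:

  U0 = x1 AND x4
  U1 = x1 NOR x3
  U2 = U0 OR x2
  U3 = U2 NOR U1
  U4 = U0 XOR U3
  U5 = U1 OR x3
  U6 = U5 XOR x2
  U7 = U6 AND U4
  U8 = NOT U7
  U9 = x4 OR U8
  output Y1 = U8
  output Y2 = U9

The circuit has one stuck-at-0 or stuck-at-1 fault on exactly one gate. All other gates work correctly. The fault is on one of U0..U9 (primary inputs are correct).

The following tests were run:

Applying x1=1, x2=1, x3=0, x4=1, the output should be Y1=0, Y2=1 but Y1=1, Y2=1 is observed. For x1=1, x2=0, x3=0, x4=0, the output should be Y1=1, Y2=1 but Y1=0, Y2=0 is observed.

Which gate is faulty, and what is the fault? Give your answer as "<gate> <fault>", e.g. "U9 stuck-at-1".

U5 stuck-at-1

Fault-free values for test 1 (x1=1, x2=1, x3=0, x4=1): U0=1, U1=0, U2=1, U3=0, U4=1, U5=0, U6=1, U7=1, U8=0, U9=1, giving Y1=0, Y2=1. Observed Y1=1, Y2=1.
Test 1: faults giving observed Y1=1, Y2=1 are {U0 stuck-at-0, U1 stuck-at-1, U2 stuck-at-0, U3 stuck-at-1, U4 stuck-at-0, U5 stuck-at-1, U6 stuck-at-0, U7 stuck-at-0, U8 stuck-at-1}.
Test 2 (x1=1, x2=0, x3=0, x4=0): fault-free U0=0, U1=0, U2=0, U3=1, U4=1, U5=0, U6=0, U7=0, U8=1, U9=1 → Y1=1, Y2=1; observed Y1=0, Y2=0. Eliminates U0 stuck-at-0, U1 stuck-at-1, U2 stuck-at-0, U3 stuck-at-1, U4 stuck-at-0, U6 stuck-at-0, U7 stuck-at-0, U8 stuck-at-1.
Only U5 stuck-at-1 is consistent with every test.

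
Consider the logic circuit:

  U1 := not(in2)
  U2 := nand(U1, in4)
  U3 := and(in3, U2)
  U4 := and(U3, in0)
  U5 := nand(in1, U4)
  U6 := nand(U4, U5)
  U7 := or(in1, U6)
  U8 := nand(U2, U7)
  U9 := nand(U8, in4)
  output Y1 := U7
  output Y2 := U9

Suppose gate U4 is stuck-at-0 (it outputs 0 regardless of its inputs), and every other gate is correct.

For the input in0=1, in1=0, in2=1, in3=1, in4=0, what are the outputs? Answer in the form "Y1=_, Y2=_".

Propagate with U4 forced: U1=0, U2=1, U3=1, U4=0 [stuck-at-0], U5=1, U6=1, U7=1, U8=0, U9=1.
So the outputs are Y1=1, Y2=1. (Without the fault they would be Y1=0, Y2=1.)

Y1=1, Y2=1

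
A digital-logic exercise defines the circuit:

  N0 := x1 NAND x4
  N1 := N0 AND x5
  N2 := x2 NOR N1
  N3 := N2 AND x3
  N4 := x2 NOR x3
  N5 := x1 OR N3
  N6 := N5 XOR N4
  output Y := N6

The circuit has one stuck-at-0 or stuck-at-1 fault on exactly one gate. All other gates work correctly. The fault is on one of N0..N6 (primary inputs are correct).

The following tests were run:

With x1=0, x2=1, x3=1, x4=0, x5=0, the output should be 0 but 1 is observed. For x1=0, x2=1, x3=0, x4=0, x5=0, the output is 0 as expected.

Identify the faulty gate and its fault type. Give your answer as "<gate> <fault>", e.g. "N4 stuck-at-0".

N2 stuck-at-1

Fault-free values for test 1 (x1=0, x2=1, x3=1, x4=0, x5=0): N0=1, N1=0, N2=0, N3=0, N4=0, N5=0, N6=0, giving Y=0. Observed 1.
Test 1: faults giving observed 1 are {N2 stuck-at-1, N3 stuck-at-1, N4 stuck-at-1, N5 stuck-at-1, N6 stuck-at-1}.
Test 2 (x1=0, x2=1, x3=0, x4=0, x5=0): fault-free N0=1, N1=0, N2=0, N3=0, N4=0, N5=0, N6=0 → 0; observed 0. Eliminates N3 stuck-at-1, N4 stuck-at-1, N5 stuck-at-1, N6 stuck-at-1.
Only N2 stuck-at-1 is consistent with every test.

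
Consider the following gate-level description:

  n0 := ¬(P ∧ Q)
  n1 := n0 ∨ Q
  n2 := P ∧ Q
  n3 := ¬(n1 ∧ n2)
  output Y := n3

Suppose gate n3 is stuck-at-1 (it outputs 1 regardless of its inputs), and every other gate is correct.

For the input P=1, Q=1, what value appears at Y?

1

Propagate with n3 forced: n0=0, n1=1, n2=1, n3=1 [stuck-at-1].
So Y = 1. (Without the fault it would be 0.)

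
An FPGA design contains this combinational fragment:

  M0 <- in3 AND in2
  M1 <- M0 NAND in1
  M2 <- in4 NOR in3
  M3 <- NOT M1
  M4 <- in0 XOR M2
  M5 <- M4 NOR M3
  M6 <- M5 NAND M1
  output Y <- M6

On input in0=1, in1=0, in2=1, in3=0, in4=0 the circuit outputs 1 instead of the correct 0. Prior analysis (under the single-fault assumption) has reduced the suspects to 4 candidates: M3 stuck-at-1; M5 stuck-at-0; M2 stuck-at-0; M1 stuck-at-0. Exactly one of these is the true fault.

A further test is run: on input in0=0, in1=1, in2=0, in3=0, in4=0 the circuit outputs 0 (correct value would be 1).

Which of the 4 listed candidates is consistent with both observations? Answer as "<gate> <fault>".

M2 stuck-at-0

Evaluate each candidate on input in0=0, in1=1, in2=0, in3=0, in4=0:
  M3 stuck-at-1: M0=0, M1=1, M2=1, M3=1 [stuck-at-1], M4=1, M5=0, M6=1 → 1 — eliminated
  M5 stuck-at-0: M0=0, M1=1, M2=1, M3=0, M4=1, M5=0 [stuck-at-0], M6=1 → 1 — eliminated
  M2 stuck-at-0: M0=0, M1=1, M2=0 [stuck-at-0], M3=0, M4=0, M5=1, M6=0 → 0 — matches
  M1 stuck-at-0: M0=0, M1=0 [stuck-at-0], M2=1, M3=1, M4=1, M5=0, M6=1 → 1 — eliminated
Only M2 stuck-at-0 reproduces the observed 0.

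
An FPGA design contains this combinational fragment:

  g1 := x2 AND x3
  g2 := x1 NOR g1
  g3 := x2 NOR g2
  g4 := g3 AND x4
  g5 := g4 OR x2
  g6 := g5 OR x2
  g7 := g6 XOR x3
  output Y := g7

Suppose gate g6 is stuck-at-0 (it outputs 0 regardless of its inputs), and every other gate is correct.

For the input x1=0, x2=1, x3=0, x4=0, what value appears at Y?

Propagate with g6 forced: g1=0, g2=1, g3=0, g4=0, g5=1, g6=0 [stuck-at-0], g7=0.
So Y = 0. (Without the fault it would be 1.)

0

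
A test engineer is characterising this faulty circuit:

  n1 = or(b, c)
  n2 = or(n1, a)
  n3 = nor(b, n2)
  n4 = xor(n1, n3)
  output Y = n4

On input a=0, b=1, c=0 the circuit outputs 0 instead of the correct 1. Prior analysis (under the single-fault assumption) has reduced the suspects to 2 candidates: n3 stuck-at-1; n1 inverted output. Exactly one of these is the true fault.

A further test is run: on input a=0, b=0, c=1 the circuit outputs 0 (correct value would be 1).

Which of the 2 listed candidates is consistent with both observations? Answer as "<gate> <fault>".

n3 stuck-at-1

Evaluate each candidate on input a=0, b=0, c=1:
  n3 stuck-at-1: n1=1, n2=1, n3=1 [stuck-at-1], n4=0 → 0 — matches
  n1 inverted output: n1=0 [inverted output], n2=0, n3=1, n4=1 → 1 — eliminated
Only n3 stuck-at-1 reproduces the observed 0.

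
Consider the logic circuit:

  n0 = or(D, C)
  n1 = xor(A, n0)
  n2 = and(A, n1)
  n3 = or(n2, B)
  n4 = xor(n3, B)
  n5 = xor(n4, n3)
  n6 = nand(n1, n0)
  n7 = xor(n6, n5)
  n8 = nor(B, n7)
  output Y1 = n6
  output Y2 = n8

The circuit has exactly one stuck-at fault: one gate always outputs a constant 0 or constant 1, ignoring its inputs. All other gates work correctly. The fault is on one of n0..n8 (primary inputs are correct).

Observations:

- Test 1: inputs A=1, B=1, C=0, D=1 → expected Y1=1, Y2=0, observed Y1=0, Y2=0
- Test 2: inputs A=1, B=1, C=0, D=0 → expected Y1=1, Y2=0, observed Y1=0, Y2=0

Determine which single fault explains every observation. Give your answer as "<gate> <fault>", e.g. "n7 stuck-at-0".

Fault-free values for test 1 (A=1, B=1, C=0, D=1): n0=1, n1=0, n2=0, n3=1, n4=0, n5=1, n6=1, n7=0, n8=0, giving Y1=1, Y2=0. Observed Y1=0, Y2=0.
Test 1: faults giving observed Y1=0, Y2=0 are {n1 stuck-at-1, n6 stuck-at-0}.
Test 2 (A=1, B=1, C=0, D=0): fault-free n0=0, n1=1, n2=1, n3=1, n4=0, n5=1, n6=1, n7=0, n8=0 → Y1=1, Y2=0; observed Y1=0, Y2=0. Eliminates n1 stuck-at-1.
Only n6 stuck-at-0 is consistent with every test.

n6 stuck-at-0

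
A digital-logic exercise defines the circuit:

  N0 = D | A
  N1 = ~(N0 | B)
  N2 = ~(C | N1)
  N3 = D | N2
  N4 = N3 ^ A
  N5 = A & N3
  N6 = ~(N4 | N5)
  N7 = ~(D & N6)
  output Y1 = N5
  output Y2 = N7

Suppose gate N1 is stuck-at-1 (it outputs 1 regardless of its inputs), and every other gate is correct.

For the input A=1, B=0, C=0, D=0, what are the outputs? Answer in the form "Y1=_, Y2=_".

Y1=0, Y2=1

Propagate with N1 forced: N0=1, N1=1 [stuck-at-1], N2=0, N3=0, N4=1, N5=0, N6=0, N7=1.
So the outputs are Y1=0, Y2=1. (Without the fault they would be Y1=1, Y2=1.)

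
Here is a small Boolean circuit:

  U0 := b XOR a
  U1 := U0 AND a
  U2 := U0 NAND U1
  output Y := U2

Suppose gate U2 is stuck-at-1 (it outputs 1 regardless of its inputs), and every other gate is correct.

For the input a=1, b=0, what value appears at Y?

Propagate with U2 forced: U0=1, U1=1, U2=1 [stuck-at-1].
So Y = 1. (Without the fault it would be 0.)

1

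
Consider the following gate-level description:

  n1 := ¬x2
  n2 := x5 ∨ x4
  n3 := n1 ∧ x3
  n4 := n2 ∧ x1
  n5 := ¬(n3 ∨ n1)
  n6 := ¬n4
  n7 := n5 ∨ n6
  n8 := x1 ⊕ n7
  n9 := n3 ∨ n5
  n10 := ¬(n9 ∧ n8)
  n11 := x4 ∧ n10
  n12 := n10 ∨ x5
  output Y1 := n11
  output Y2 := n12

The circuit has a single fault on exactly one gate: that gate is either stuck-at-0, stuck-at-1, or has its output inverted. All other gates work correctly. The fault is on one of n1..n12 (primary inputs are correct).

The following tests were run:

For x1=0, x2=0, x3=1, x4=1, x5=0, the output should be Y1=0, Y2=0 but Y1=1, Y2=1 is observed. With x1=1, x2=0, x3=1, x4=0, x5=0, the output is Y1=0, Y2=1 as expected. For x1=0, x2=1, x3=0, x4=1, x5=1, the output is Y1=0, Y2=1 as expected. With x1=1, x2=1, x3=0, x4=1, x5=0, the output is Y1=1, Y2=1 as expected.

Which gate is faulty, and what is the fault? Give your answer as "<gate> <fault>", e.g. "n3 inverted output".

Fault-free values for test 1 (x1=0, x2=0, x3=1, x4=1, x5=0): n1=1, n2=1, n3=1, n4=0, n5=0, n6=1, n7=1, n8=1, n9=1, n10=0, n11=0, n12=0, giving Y1=0, Y2=0. Observed Y1=1, Y2=1.
Test 1: faults giving observed Y1=1, Y2=1 are {n3 stuck-at-0, n3 inverted output, n4 stuck-at-1, n4 inverted output, n6 stuck-at-0, n6 inverted output, n7 stuck-at-0, n7 inverted output, n8 stuck-at-0, n8 inverted output, n9 stuck-at-0, n9 inverted output, n10 stuck-at-1, n10 inverted output}.
Test 2 (x1=1, x2=0, x3=1, x4=0, x5=0): fault-free n1=1, n2=0, n3=1, n4=0, n5=0, n6=1, n7=1, n8=0, n9=1, n10=1, n11=0, n12=1 → Y1=0, Y2=1; observed Y1=0, Y2=1. Eliminates n4 stuck-at-1, n4 inverted output, n6 stuck-at-0, n6 inverted output, n7 stuck-at-0, n7 inverted output, n8 inverted output, n10 inverted output.
Test 3 (x1=0, x2=1, x3=0, x4=1, x5=1): fault-free n1=0, n2=1, n3=0, n4=0, n5=1, n6=1, n7=1, n8=1, n9=1, n10=0, n11=0, n12=1 → Y1=0, Y2=1; observed Y1=0, Y2=1. Eliminates n8 stuck-at-0, n9 stuck-at-0, n9 inverted output, n10 stuck-at-1.
Test 4 (x1=1, x2=1, x3=0, x4=1, x5=0): fault-free n1=0, n2=1, n3=0, n4=1, n5=1, n6=0, n7=1, n8=0, n9=1, n10=1, n11=1, n12=1 → Y1=1, Y2=1; observed Y1=1, Y2=1. Eliminates n3 inverted output.
Only n3 stuck-at-0 is consistent with every test.

n3 stuck-at-0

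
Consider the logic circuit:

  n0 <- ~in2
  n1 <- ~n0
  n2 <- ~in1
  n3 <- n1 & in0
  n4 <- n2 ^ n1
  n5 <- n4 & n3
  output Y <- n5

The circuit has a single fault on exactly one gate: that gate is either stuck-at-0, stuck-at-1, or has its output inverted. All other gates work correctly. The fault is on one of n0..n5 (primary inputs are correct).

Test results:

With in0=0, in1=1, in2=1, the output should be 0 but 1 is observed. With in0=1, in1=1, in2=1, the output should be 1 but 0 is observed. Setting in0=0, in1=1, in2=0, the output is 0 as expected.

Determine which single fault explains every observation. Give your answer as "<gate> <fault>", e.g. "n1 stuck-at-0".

n3 inverted output

Fault-free values for test 1 (in0=0, in1=1, in2=1): n0=0, n1=1, n2=0, n3=0, n4=1, n5=0, giving Y=0. Observed 1.
Test 1: faults giving observed 1 are {n3 stuck-at-1, n3 inverted output, n5 stuck-at-1, n5 inverted output}.
Test 2 (in0=1, in1=1, in2=1): fault-free n0=0, n1=1, n2=0, n3=1, n4=1, n5=1 → 1; observed 0. Eliminates n3 stuck-at-1, n5 stuck-at-1.
Test 3 (in0=0, in1=1, in2=0): fault-free n0=1, n1=0, n2=0, n3=0, n4=0, n5=0 → 0; observed 0. Eliminates n5 inverted output.
Only n3 inverted output is consistent with every test.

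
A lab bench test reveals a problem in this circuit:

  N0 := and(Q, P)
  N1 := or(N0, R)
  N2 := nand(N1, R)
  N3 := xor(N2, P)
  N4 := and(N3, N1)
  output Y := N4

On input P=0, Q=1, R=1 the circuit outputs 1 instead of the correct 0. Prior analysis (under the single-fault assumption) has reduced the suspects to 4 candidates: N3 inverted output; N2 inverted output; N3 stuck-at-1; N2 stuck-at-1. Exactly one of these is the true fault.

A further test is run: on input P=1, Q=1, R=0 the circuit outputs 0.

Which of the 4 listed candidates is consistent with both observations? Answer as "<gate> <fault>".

Evaluate each candidate on input P=1, Q=1, R=0:
  N3 inverted output: N0=1, N1=1, N2=1, N3=1 [inverted output], N4=1 → 1 — eliminated
  N2 inverted output: N0=1, N1=1, N2=0 [inverted output], N3=1, N4=1 → 1 — eliminated
  N3 stuck-at-1: N0=1, N1=1, N2=1, N3=1 [stuck-at-1], N4=1 → 1 — eliminated
  N2 stuck-at-1: N0=1, N1=1, N2=1 [stuck-at-1], N3=0, N4=0 → 0 — matches
Only N2 stuck-at-1 reproduces the observed 0.

N2 stuck-at-1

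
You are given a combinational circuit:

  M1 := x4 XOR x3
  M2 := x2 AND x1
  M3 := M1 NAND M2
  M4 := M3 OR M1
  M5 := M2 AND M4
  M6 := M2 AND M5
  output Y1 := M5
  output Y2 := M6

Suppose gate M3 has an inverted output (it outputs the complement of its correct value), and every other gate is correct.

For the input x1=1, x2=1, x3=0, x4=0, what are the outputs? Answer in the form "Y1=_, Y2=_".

Y1=0, Y2=0

Propagate with M3 forced: M1=0, M2=1, M3=0 [inverted output], M4=0, M5=0, M6=0.
So the outputs are Y1=0, Y2=0. (Without the fault they would be Y1=1, Y2=1.)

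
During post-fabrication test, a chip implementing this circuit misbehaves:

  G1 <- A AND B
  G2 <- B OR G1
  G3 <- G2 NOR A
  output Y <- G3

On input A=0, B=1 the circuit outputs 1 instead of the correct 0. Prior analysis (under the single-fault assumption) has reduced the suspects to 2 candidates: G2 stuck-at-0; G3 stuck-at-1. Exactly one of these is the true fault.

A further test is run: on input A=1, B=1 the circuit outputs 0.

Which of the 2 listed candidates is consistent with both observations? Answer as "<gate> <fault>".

G2 stuck-at-0

Evaluate each candidate on input A=1, B=1:
  G2 stuck-at-0: G1=1, G2=0 [stuck-at-0], G3=0 → 0 — matches
  G3 stuck-at-1: G1=1, G2=1, G3=1 [stuck-at-1] → 1 — eliminated
Only G2 stuck-at-0 reproduces the observed 0.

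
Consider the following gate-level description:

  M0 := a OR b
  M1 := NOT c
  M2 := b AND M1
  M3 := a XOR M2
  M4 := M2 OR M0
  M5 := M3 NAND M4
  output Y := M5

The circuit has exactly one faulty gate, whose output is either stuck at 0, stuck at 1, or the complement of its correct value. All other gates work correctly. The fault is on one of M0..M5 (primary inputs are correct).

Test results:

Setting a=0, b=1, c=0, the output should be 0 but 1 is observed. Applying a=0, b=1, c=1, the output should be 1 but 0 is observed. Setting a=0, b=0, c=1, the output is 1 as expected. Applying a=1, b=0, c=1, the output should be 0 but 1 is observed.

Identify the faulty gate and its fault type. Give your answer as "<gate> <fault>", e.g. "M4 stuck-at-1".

M3 inverted output

Fault-free values for test 1 (a=0, b=1, c=0): M0=1, M1=1, M2=1, M3=1, M4=1, M5=0, giving Y=0. Observed 1.
Test 1: faults giving observed 1 are {M1 stuck-at-0, M1 inverted output, M2 stuck-at-0, M2 inverted output, M3 stuck-at-0, M3 inverted output, M4 stuck-at-0, M4 inverted output, M5 stuck-at-1, M5 inverted output}.
Test 2 (a=0, b=1, c=1): fault-free M0=1, M1=0, M2=0, M3=0, M4=1, M5=1 → 1; observed 0. Eliminates M1 stuck-at-0, M2 stuck-at-0, M3 stuck-at-0, M4 stuck-at-0, M4 inverted output, M5 stuck-at-1.
Test 3 (a=0, b=0, c=1): fault-free M0=0, M1=0, M2=0, M3=0, M4=0, M5=1 → 1; observed 1. Eliminates M2 inverted output, M5 inverted output.
Test 4 (a=1, b=0, c=1): fault-free M0=1, M1=0, M2=0, M3=1, M4=1, M5=0 → 0; observed 1. Eliminates M1 inverted output.
Only M3 inverted output is consistent with every test.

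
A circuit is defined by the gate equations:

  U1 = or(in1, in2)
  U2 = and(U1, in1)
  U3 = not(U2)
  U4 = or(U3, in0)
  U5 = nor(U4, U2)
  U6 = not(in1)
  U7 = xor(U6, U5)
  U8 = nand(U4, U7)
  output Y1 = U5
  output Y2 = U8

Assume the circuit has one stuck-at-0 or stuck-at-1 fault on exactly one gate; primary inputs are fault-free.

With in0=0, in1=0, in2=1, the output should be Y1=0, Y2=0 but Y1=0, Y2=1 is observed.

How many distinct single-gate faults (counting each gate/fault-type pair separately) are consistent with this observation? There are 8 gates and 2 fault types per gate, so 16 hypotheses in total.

4

Fault-free: U1=1, U2=0, U3=1, U4=1, U5=0, U6=1, U7=1, U8=0 → Y1=0, Y2=0. Observed Y1=0, Y2=1.
  U1: none of the 2 fault types match ✗
  U2: stuck-at-1 ✓; others ✗
  U3: none of the 2 fault types match ✗
  U4: none of the 2 fault types match ✗
  U5: none of the 2 fault types match ✗
  U6: stuck-at-0 ✓; others ✗
  U7: stuck-at-0 ✓; others ✗
  U8: stuck-at-1 ✓; others ✗
Consistent faults: {U2 stuck-at-1, U6 stuck-at-0, U7 stuck-at-0, U8 stuck-at-1} — 4 in all.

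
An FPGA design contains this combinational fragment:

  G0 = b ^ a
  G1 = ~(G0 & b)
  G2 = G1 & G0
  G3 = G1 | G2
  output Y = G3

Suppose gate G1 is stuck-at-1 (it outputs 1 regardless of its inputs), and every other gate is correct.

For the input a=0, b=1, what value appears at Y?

1

Propagate with G1 forced: G0=1, G1=1 [stuck-at-1], G2=1, G3=1.
So Y = 1. (Without the fault it would be 0.)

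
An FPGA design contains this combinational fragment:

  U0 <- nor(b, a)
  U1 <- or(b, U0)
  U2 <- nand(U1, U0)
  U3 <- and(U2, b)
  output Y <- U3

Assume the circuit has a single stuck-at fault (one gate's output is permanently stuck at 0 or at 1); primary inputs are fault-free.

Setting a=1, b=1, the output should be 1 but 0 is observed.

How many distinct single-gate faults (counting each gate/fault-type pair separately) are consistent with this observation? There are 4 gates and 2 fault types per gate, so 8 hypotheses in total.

3

Fault-free: U0=0, U1=1, U2=1, U3=1 → 1. Observed 0.
  U0 stuck-at-0: output 1 ✗
  U0 stuck-at-1: output 0 ✓
  U1 stuck-at-0: output 1 ✗
  U1 stuck-at-1: output 1 ✗
  U2 stuck-at-0: output 0 ✓
  U2 stuck-at-1: output 1 ✗
  U3 stuck-at-0: output 0 ✓
  U3 stuck-at-1: output 1 ✗
Consistent faults: {U0 stuck-at-1, U2 stuck-at-0, U3 stuck-at-0} — 3 in all.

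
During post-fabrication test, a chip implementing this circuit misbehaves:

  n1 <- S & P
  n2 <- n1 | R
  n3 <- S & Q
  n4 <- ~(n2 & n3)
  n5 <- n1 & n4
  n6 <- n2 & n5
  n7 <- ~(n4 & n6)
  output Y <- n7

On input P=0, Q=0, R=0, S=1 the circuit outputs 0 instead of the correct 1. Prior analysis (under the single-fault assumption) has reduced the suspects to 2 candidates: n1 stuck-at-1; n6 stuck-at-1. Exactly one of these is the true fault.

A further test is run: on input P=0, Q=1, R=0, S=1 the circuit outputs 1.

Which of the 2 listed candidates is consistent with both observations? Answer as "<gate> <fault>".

n1 stuck-at-1

Evaluate each candidate on input P=0, Q=1, R=0, S=1:
  n1 stuck-at-1: n1=1 [stuck-at-1], n2=1, n3=1, n4=0, n5=0, n6=0, n7=1 → 1 — matches
  n6 stuck-at-1: n1=0, n2=0, n3=1, n4=1, n5=0, n6=1 [stuck-at-1], n7=0 → 0 — eliminated
Only n1 stuck-at-1 reproduces the observed 1.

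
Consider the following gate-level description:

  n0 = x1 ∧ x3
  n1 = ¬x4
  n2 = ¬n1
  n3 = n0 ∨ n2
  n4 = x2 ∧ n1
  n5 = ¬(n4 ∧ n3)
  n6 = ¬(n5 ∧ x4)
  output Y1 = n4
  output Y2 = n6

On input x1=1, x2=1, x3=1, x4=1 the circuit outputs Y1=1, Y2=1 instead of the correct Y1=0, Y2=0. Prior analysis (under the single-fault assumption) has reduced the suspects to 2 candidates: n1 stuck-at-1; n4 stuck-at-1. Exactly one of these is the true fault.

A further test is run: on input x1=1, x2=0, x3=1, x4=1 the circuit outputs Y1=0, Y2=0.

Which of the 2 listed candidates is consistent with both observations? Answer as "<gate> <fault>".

n1 stuck-at-1

Evaluate each candidate on input x1=1, x2=0, x3=1, x4=1:
  n1 stuck-at-1: n0=1, n1=1 [stuck-at-1], n2=0, n3=1, n4=0, n5=1, n6=0 → Y1=0, Y2=0 — matches
  n4 stuck-at-1: n0=1, n1=0, n2=1, n3=1, n4=1 [stuck-at-1], n5=0, n6=1 → Y1=1, Y2=1 — eliminated
Only n1 stuck-at-1 reproduces the observed Y1=0, Y2=0.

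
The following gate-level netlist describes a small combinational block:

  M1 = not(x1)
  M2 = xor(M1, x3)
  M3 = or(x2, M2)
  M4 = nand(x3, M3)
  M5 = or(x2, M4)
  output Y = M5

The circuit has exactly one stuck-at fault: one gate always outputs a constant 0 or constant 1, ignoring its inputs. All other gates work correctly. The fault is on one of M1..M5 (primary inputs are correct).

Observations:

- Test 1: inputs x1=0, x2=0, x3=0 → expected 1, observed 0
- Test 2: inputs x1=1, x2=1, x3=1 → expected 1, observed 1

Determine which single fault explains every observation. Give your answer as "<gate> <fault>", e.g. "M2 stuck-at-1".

M4 stuck-at-0

Fault-free values for test 1 (x1=0, x2=0, x3=0): M1=1, M2=1, M3=1, M4=1, M5=1, giving Y=1. Observed 0.
Test 1: faults giving observed 0 are {M4 stuck-at-0, M5 stuck-at-0}.
Test 2 (x1=1, x2=1, x3=1): fault-free M1=0, M2=1, M3=1, M4=0, M5=1 → 1; observed 1. Eliminates M5 stuck-at-0.
Only M4 stuck-at-0 is consistent with every test.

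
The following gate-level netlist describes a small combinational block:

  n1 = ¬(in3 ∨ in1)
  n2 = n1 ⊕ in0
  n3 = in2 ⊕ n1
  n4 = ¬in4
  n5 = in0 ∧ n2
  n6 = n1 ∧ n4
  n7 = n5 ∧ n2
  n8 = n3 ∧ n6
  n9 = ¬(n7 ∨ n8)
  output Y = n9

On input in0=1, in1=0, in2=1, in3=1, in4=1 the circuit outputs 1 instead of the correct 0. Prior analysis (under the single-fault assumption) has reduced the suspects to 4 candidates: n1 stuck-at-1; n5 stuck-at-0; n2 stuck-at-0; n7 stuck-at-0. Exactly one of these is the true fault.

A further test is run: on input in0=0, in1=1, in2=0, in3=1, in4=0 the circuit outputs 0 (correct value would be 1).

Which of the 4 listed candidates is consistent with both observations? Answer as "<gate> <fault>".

Evaluate each candidate on input in0=0, in1=1, in2=0, in3=1, in4=0:
  n1 stuck-at-1: n1=1 [stuck-at-1], n2=1, n3=1, n4=1, n5=0, n6=1, n7=0, n8=1, n9=0 → 0 — matches
  n5 stuck-at-0: n1=0, n2=0, n3=0, n4=1, n5=0 [stuck-at-0], n6=0, n7=0, n8=0, n9=1 → 1 — eliminated
  n2 stuck-at-0: n1=0, n2=0 [stuck-at-0], n3=0, n4=1, n5=0, n6=0, n7=0, n8=0, n9=1 → 1 — eliminated
  n7 stuck-at-0: n1=0, n2=0, n3=0, n4=1, n5=0, n6=0, n7=0 [stuck-at-0], n8=0, n9=1 → 1 — eliminated
Only n1 stuck-at-1 reproduces the observed 0.

n1 stuck-at-1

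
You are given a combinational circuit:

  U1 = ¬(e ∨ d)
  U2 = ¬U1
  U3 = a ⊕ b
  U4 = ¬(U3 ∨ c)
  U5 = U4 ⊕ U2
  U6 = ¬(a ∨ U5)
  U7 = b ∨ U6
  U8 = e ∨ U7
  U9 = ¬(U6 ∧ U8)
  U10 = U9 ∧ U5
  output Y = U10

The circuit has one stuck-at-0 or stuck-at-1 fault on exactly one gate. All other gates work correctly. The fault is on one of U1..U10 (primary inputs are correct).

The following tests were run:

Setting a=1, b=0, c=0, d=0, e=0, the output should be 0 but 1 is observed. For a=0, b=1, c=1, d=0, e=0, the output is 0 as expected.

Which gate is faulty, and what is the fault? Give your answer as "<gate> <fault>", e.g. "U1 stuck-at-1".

Fault-free values for test 1 (a=1, b=0, c=0, d=0, e=0): U1=1, U2=0, U3=1, U4=0, U5=0, U6=0, U7=0, U8=0, U9=1, U10=0, giving Y=0. Observed 1.
Test 1: faults giving observed 1 are {U1 stuck-at-0, U2 stuck-at-1, U3 stuck-at-0, U4 stuck-at-1, U5 stuck-at-1, U10 stuck-at-1}.
Test 2 (a=0, b=1, c=1, d=0, e=0): fault-free U1=1, U2=0, U3=1, U4=0, U5=0, U6=1, U7=1, U8=1, U9=0, U10=0 → 0; observed 0. Eliminates U1 stuck-at-0, U2 stuck-at-1, U4 stuck-at-1, U5 stuck-at-1, U10 stuck-at-1.
Only U3 stuck-at-0 is consistent with every test.

U3 stuck-at-0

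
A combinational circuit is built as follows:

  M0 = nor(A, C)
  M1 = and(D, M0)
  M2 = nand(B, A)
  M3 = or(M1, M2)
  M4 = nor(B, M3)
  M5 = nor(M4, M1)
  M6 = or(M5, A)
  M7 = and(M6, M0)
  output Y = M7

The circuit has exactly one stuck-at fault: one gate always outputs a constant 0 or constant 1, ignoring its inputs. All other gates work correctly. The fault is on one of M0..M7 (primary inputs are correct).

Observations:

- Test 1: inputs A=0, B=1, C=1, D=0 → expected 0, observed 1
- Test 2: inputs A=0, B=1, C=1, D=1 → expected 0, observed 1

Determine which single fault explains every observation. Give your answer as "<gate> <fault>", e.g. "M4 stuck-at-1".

Fault-free values for test 1 (A=0, B=1, C=1, D=0): M0=0, M1=0, M2=1, M3=1, M4=0, M5=1, M6=1, M7=0, giving Y=0. Observed 1.
Test 1: faults giving observed 1 are {M0 stuck-at-1, M7 stuck-at-1}.
Test 2 (A=0, B=1, C=1, D=1): fault-free M0=0, M1=0, M2=1, M3=1, M4=0, M5=1, M6=1, M7=0 → 0; observed 1. Eliminates M0 stuck-at-1.
Only M7 stuck-at-1 is consistent with every test.

M7 stuck-at-1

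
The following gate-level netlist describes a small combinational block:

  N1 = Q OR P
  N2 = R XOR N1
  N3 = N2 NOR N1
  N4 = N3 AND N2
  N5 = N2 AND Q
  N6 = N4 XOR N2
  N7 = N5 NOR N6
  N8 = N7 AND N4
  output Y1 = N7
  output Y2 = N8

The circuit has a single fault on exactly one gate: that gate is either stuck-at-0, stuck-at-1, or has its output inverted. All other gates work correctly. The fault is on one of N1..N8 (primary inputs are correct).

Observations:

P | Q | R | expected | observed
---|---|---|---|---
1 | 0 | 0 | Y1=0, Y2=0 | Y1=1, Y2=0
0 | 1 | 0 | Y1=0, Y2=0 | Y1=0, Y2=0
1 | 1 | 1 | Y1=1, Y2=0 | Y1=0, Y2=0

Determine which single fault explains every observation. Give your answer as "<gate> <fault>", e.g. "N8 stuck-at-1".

Fault-free values for test 1 (P=1, Q=0, R=0): N1=1, N2=1, N3=0, N4=0, N5=0, N6=1, N7=0, N8=0, giving Y1=0, Y2=0. Observed Y1=1, Y2=0.
Test 1: faults giving observed Y1=1, Y2=0 are {N1 stuck-at-0, N1 inverted output, N2 stuck-at-0, N2 inverted output, N6 stuck-at-0, N6 inverted output, N7 stuck-at-1, N7 inverted output}.
Test 2 (P=0, Q=1, R=0): fault-free N1=1, N2=1, N3=0, N4=0, N5=1, N6=1, N7=0, N8=0 → Y1=0, Y2=0; observed Y1=0, Y2=0. Eliminates N1 stuck-at-0, N1 inverted output, N2 stuck-at-0, N2 inverted output, N7 stuck-at-1, N7 inverted output.
Test 3 (P=1, Q=1, R=1): fault-free N1=1, N2=0, N3=0, N4=0, N5=0, N6=0, N7=1, N8=0 → Y1=1, Y2=0; observed Y1=0, Y2=0. Eliminates N6 stuck-at-0.
Only N6 inverted output is consistent with every test.

N6 inverted output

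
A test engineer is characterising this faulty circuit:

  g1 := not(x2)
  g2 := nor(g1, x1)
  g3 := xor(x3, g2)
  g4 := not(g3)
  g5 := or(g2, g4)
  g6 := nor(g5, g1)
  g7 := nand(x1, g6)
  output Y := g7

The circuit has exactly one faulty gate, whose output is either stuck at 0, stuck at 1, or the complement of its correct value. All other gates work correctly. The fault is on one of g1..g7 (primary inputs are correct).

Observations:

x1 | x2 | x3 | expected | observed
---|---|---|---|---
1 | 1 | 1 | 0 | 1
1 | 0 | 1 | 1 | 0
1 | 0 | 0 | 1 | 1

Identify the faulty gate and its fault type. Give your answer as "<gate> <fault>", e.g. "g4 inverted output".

g1 inverted output

Fault-free values for test 1 (x1=1, x2=1, x3=1): g1=0, g2=0, g3=1, g4=0, g5=0, g6=1, g7=0, giving Y=0. Observed 1.
Test 1: faults giving observed 1 are {g1 stuck-at-1, g1 inverted output, g2 stuck-at-1, g2 inverted output, g3 stuck-at-0, g3 inverted output, g4 stuck-at-1, g4 inverted output, g5 stuck-at-1, g5 inverted output, g6 stuck-at-0, g6 inverted output, g7 stuck-at-1, g7 inverted output}.
Test 2 (x1=1, x2=0, x3=1): fault-free g1=1, g2=0, g3=1, g4=0, g5=0, g6=0, g7=1 → 1; observed 0. Eliminates g1 stuck-at-1, g2 stuck-at-1, g2 inverted output, g3 stuck-at-0, g3 inverted output, g4 stuck-at-1, g4 inverted output, g5 stuck-at-1, g5 inverted output, g6 stuck-at-0, g7 stuck-at-1.
Test 3 (x1=1, x2=0, x3=0): fault-free g1=1, g2=0, g3=0, g4=1, g5=1, g6=0, g7=1 → 1; observed 1. Eliminates g6 inverted output, g7 inverted output.
Only g1 inverted output is consistent with every test.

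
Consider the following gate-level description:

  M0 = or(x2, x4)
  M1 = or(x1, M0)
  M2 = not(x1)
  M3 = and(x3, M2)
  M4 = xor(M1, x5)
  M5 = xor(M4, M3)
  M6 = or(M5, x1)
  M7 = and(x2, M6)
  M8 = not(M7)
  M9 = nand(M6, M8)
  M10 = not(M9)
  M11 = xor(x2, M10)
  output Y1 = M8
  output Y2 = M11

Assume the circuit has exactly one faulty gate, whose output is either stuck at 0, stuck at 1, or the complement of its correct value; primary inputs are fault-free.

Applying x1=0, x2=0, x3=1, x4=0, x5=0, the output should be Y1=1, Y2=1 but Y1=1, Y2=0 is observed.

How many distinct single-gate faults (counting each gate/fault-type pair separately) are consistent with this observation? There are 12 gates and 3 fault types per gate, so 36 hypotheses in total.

20

Fault-free: M0=0, M1=0, M2=1, M3=1, M4=0, M5=1, M6=1, M7=0, M8=1, M9=0, M10=1, M11=1 → Y1=1, Y2=1. Observed Y1=1, Y2=0.
  M0: stuck-at-1, inverted output ✓; others ✗
  M1: stuck-at-1, inverted output ✓; others ✗
  M2: stuck-at-0, inverted output ✓; others ✗
  M3: stuck-at-0, inverted output ✓; others ✗
  M4: stuck-at-1, inverted output ✓; others ✗
  M5: stuck-at-0, inverted output ✓; others ✗
  M6: stuck-at-0, inverted output ✓; others ✗
  M7: none of the 3 fault types match ✗
  M8: none of the 3 fault types match ✗
  M9: stuck-at-1, inverted output ✓; others ✗
  M10: stuck-at-0, inverted output ✓; others ✗
  M11: stuck-at-0, inverted output ✓; others ✗
Consistent faults: {M0 stuck-at-1, M0 inverted output, M1 stuck-at-1, M1 inverted output, M2 stuck-at-0, M2 inverted output, M3 stuck-at-0, M3 inverted output, M4 stuck-at-1, M4 inverted output, M5 stuck-at-0, M5 inverted output, M6 stuck-at-0, M6 inverted output, M9 stuck-at-1, M9 inverted output, M10 stuck-at-0, M10 inverted output, M11 stuck-at-0, M11 inverted output} — 20 in all.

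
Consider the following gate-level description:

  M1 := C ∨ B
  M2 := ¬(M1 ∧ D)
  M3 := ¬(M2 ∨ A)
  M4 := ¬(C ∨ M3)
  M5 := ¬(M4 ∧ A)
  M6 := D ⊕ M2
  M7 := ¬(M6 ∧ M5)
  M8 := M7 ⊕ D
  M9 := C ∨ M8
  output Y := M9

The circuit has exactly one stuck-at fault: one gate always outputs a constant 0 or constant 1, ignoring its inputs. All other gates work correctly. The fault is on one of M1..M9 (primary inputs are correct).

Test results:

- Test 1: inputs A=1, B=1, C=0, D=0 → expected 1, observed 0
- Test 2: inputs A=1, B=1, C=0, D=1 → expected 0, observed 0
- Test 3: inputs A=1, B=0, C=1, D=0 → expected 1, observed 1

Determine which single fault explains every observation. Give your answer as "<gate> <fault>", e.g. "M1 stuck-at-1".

M8 stuck-at-0

Fault-free values for test 1 (A=1, B=1, C=0, D=0): M1=1, M2=1, M3=0, M4=1, M5=0, M6=1, M7=1, M8=1, M9=1, giving Y=1. Observed 0.
Test 1: faults giving observed 0 are {M3 stuck-at-1, M4 stuck-at-0, M5 stuck-at-1, M7 stuck-at-0, M8 stuck-at-0, M9 stuck-at-0}.
Test 2 (A=1, B=1, C=0, D=1): fault-free M1=1, M2=0, M3=0, M4=1, M5=0, M6=1, M7=1, M8=0, M9=0 → 0; observed 0. Eliminates M3 stuck-at-1, M4 stuck-at-0, M5 stuck-at-1, M7 stuck-at-0.
Test 3 (A=1, B=0, C=1, D=0): fault-free M1=1, M2=1, M3=0, M4=0, M5=1, M6=1, M7=0, M8=0, M9=1 → 1; observed 1. Eliminates M9 stuck-at-0.
Only M8 stuck-at-0 is consistent with every test.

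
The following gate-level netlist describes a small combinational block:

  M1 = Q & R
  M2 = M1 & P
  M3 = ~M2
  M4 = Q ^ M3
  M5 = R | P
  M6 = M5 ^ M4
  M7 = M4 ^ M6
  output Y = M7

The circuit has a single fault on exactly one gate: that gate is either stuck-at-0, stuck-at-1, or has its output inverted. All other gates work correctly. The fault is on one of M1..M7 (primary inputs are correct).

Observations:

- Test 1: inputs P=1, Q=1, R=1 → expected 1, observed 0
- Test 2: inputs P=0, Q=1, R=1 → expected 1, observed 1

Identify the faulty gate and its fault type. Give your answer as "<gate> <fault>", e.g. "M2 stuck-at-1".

Fault-free values for test 1 (P=1, Q=1, R=1): M1=1, M2=1, M3=0, M4=1, M5=1, M6=0, M7=1, giving Y=1. Observed 0.
Test 1: faults giving observed 0 are {M5 stuck-at-0, M5 inverted output, M6 stuck-at-1, M6 inverted output, M7 stuck-at-0, M7 inverted output}.
Test 2 (P=0, Q=1, R=1): fault-free M1=1, M2=0, M3=1, M4=0, M5=1, M6=1, M7=1 → 1; observed 1. Eliminates M5 stuck-at-0, M5 inverted output, M6 inverted output, M7 stuck-at-0, M7 inverted output.
Only M6 stuck-at-1 is consistent with every test.

M6 stuck-at-1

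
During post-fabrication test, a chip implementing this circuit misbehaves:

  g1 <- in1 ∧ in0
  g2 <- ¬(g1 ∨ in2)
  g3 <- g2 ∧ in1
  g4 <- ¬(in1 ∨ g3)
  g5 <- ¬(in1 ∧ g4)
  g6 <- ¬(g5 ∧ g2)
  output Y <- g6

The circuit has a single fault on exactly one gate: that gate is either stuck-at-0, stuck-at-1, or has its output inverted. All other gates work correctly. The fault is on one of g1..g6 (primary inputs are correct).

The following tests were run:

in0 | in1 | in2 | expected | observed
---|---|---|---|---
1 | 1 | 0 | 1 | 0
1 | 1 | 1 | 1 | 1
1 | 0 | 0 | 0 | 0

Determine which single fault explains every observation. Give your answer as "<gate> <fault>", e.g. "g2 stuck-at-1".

Fault-free values for test 1 (in0=1, in1=1, in2=0): g1=1, g2=0, g3=0, g4=0, g5=1, g6=1, giving Y=1. Observed 0.
Test 1: faults giving observed 0 are {g1 stuck-at-0, g1 inverted output, g2 stuck-at-1, g2 inverted output, g6 stuck-at-0, g6 inverted output}.
Test 2 (in0=1, in1=1, in2=1): fault-free g1=1, g2=0, g3=0, g4=0, g5=1, g6=1 → 1; observed 1. Eliminates g2 stuck-at-1, g2 inverted output, g6 stuck-at-0, g6 inverted output.
Test 3 (in0=1, in1=0, in2=0): fault-free g1=0, g2=1, g3=0, g4=1, g5=1, g6=0 → 0; observed 0. Eliminates g1 inverted output.
Only g1 stuck-at-0 is consistent with every test.

g1 stuck-at-0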